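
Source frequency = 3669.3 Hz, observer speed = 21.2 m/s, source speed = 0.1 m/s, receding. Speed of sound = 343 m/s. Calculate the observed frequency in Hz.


Given values:
  f_s = 3669.3 Hz, v_o = 21.2 m/s, v_s = 0.1 m/s
  Direction: receding
Formula: f_o = f_s * (c - v_o) / (c + v_s)
Numerator: c - v_o = 343 - 21.2 = 321.8
Denominator: c + v_s = 343 + 0.1 = 343.1
f_o = 3669.3 * 321.8 / 343.1 = 3441.51

3441.51 Hz


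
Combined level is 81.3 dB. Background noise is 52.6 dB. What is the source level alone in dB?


Given values:
  L_total = 81.3 dB, L_bg = 52.6 dB
Formula: L_source = 10 * log10(10^(L_total/10) - 10^(L_bg/10))
Convert to linear:
  10^(81.3/10) = 134896288.2592
  10^(52.6/10) = 181970.0859
Difference: 134896288.2592 - 181970.0859 = 134714318.1733
L_source = 10 * log10(134714318.1733) = 81.29

81.29 dB


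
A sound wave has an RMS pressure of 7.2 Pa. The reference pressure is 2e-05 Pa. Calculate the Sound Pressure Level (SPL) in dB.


Given values:
  p = 7.2 Pa
  p_ref = 2e-05 Pa
Formula: SPL = 20 * log10(p / p_ref)
Compute ratio: p / p_ref = 7.2 / 2e-05 = 360000
Compute log10: log10(360000) = 5.556303
Multiply: SPL = 20 * 5.556303 = 111.13

111.13 dB


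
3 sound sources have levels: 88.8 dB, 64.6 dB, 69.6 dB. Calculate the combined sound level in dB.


Formula: L_total = 10 * log10( sum(10^(Li/10)) )
  Source 1: 10^(88.8/10) = 758577575.0292
  Source 2: 10^(64.6/10) = 2884031.5031
  Source 3: 10^(69.6/10) = 9120108.3936
Sum of linear values = 770581714.9259
L_total = 10 * log10(770581714.9259) = 88.87

88.87 dB


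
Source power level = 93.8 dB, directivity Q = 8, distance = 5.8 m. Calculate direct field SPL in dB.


Given values:
  Lw = 93.8 dB, Q = 8, r = 5.8 m
Formula: SPL = Lw + 10 * log10(Q / (4 * pi * r^2))
Compute 4 * pi * r^2 = 4 * pi * 5.8^2 = 422.7327
Compute Q / denom = 8 / 422.7327 = 0.01892449
Compute 10 * log10(0.01892449) = -17.2298
SPL = 93.8 + (-17.2298) = 76.57

76.57 dB


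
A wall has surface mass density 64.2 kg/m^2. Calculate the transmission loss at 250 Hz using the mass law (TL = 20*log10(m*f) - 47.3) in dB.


Given values:
  m = 64.2 kg/m^2, f = 250 Hz
Formula: TL = 20 * log10(m * f) - 47.3
Compute m * f = 64.2 * 250 = 16050.0
Compute log10(16050.0) = 4.205475
Compute 20 * 4.205475 = 84.1095
TL = 84.1095 - 47.3 = 36.81

36.81 dB


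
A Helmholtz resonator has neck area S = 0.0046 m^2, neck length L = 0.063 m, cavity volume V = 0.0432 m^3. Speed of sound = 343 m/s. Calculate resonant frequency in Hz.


Given values:
  S = 0.0046 m^2, L = 0.063 m, V = 0.0432 m^3, c = 343 m/s
Formula: f = (c / (2*pi)) * sqrt(S / (V * L))
Compute V * L = 0.0432 * 0.063 = 0.0027216
Compute S / (V * L) = 0.0046 / 0.0027216 = 1.6902
Compute sqrt(1.6902) = 1.300077
Compute c / (2*pi) = 343 / 6.283185 = 54.590148
f = 54.590148 * 1.300077 = 70.97

70.97 Hz


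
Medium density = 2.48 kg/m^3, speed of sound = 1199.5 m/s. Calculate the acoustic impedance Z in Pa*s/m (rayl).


Given values:
  rho = 2.48 kg/m^3
  c = 1199.5 m/s
Formula: Z = rho * c
Z = 2.48 * 1199.5
Z = 2974.76

2974.76 rayl


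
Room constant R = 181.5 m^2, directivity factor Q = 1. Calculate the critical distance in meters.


Given values:
  R = 181.5 m^2, Q = 1
Formula: d_c = 0.141 * sqrt(Q * R)
Compute Q * R = 1 * 181.5 = 181.5
Compute sqrt(181.5) = 13.4722
d_c = 0.141 * 13.4722 = 1.9

1.9 m


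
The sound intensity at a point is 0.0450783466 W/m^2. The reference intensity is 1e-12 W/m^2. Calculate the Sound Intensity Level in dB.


Given values:
  I = 0.0450783466 W/m^2
  I_ref = 1e-12 W/m^2
Formula: SIL = 10 * log10(I / I_ref)
Compute ratio: I / I_ref = 45078346600
Compute log10: log10(45078346600) = 10.653968
Multiply: SIL = 10 * 10.653968 = 106.54

106.54 dB


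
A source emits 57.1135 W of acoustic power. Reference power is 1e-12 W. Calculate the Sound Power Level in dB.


Given values:
  W = 57.1135 W
  W_ref = 1e-12 W
Formula: SWL = 10 * log10(W / W_ref)
Compute ratio: W / W_ref = 57113500000000
Compute log10: log10(57113500000000) = 13.756739
Multiply: SWL = 10 * 13.756739 = 137.57

137.57 dB


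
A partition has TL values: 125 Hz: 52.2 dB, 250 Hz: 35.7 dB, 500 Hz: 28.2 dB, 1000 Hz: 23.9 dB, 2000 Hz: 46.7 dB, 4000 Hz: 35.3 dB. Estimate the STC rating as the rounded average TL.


Given TL values at each frequency:
  125 Hz: 52.2 dB
  250 Hz: 35.7 dB
  500 Hz: 28.2 dB
  1000 Hz: 23.9 dB
  2000 Hz: 46.7 dB
  4000 Hz: 35.3 dB
Formula: STC ~ round(average of TL values)
Sum = 52.2 + 35.7 + 28.2 + 23.9 + 46.7 + 35.3 = 222.0
Average = 222.0 / 6 = 37.0
Rounded: 37

37


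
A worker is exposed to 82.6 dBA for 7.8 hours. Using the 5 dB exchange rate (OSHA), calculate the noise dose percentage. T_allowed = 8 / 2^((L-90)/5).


Given values:
  L = 82.6 dBA, T = 7.8 hours
Formula: T_allowed = 8 / 2^((L - 90) / 5)
Compute exponent: (82.6 - 90) / 5 = -1.48
Compute 2^(-1.48) = 0.358489
T_allowed = 8 / 0.358489 = 22.315887 hours
Dose = (T / T_allowed) * 100
Dose = (7.8 / 22.315887) * 100 = 34.95

34.95 %


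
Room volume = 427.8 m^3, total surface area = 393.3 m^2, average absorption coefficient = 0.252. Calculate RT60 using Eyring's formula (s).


Given values:
  V = 427.8 m^3, S = 393.3 m^2, alpha = 0.252
Formula: RT60 = 0.161 * V / (-S * ln(1 - alpha))
Compute ln(1 - 0.252) = ln(0.748) = -0.290352
Denominator: -393.3 * -0.290352 = 114.1954
Numerator: 0.161 * 427.8 = 68.8758
RT60 = 68.8758 / 114.1954 = 0.603

0.603 s


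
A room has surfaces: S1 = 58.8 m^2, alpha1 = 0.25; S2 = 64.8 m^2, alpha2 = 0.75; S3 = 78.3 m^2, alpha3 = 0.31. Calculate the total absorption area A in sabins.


Given surfaces:
  Surface 1: 58.8 * 0.25 = 14.7
  Surface 2: 64.8 * 0.75 = 48.6
  Surface 3: 78.3 * 0.31 = 24.273
Formula: A = sum(Si * alpha_i)
A = 14.7 + 48.6 + 24.273
A = 87.57

87.57 sabins


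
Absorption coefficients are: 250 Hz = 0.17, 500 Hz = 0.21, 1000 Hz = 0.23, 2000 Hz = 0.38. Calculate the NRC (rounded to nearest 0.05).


Given values:
  a_250 = 0.17, a_500 = 0.21
  a_1000 = 0.23, a_2000 = 0.38
Formula: NRC = (a250 + a500 + a1000 + a2000) / 4
Sum = 0.17 + 0.21 + 0.23 + 0.38 = 0.99
NRC = 0.99 / 4 = 0.2475
Rounded to nearest 0.05: 0.25

0.25


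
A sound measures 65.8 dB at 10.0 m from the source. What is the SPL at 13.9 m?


Given values:
  SPL1 = 65.8 dB, r1 = 10.0 m, r2 = 13.9 m
Formula: SPL2 = SPL1 - 20 * log10(r2 / r1)
Compute ratio: r2 / r1 = 13.9 / 10.0 = 1.39
Compute log10: log10(1.39) = 0.143015
Compute drop: 20 * 0.143015 = 2.8603
SPL2 = 65.8 - 2.8603 = 62.94

62.94 dB


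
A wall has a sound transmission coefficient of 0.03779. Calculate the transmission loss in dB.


Given values:
  tau = 0.03779
Formula: TL = 10 * log10(1 / tau)
Compute 1 / tau = 1 / 0.03779 = 26.462
Compute log10(26.462) = 1.422623
TL = 10 * 1.422623 = 14.23

14.23 dB


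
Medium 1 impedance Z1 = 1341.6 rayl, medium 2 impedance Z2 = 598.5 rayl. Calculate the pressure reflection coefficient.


Given values:
  Z1 = 1341.6 rayl, Z2 = 598.5 rayl
Formula: R = (Z2 - Z1) / (Z2 + Z1)
Numerator: Z2 - Z1 = 598.5 - 1341.6 = -743.1
Denominator: Z2 + Z1 = 598.5 + 1341.6 = 1940.1
R = -743.1 / 1940.1 = -0.383

-0.383


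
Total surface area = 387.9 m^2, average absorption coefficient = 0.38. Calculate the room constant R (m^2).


Given values:
  S = 387.9 m^2, alpha = 0.38
Formula: R = S * alpha / (1 - alpha)
Numerator: 387.9 * 0.38 = 147.402
Denominator: 1 - 0.38 = 0.62
R = 147.402 / 0.62 = 237.75

237.75 m^2


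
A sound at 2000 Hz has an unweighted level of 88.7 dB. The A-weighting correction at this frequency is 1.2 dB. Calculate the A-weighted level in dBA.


Given values:
  SPL = 88.7 dB
  A-weighting at 2000 Hz = 1.2 dB
Formula: L_A = SPL + A_weight
L_A = 88.7 + (1.2)
L_A = 89.9

89.9 dBA


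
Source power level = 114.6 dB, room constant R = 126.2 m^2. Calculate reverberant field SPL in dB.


Given values:
  Lw = 114.6 dB, R = 126.2 m^2
Formula: SPL = Lw + 10 * log10(4 / R)
Compute 4 / R = 4 / 126.2 = 0.031696
Compute 10 * log10(0.031696) = -14.99
SPL = 114.6 + (-14.99) = 99.61

99.61 dB


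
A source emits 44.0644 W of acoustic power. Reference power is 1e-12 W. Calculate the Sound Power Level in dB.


Given values:
  W = 44.0644 W
  W_ref = 1e-12 W
Formula: SWL = 10 * log10(W / W_ref)
Compute ratio: W / W_ref = 44064400000000
Compute log10: log10(44064400000000) = 13.644088
Multiply: SWL = 10 * 13.644088 = 136.44

136.44 dB


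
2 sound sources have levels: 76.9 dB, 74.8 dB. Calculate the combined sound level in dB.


Formula: L_total = 10 * log10( sum(10^(Li/10)) )
  Source 1: 10^(76.9/10) = 48977881.9368
  Source 2: 10^(74.8/10) = 30199517.204
Sum of linear values = 79177399.1408
L_total = 10 * log10(79177399.1408) = 78.99

78.99 dB


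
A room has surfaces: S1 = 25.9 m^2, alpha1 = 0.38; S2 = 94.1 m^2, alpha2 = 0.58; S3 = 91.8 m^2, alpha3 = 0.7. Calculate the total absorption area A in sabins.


Given surfaces:
  Surface 1: 25.9 * 0.38 = 9.842
  Surface 2: 94.1 * 0.58 = 54.578
  Surface 3: 91.8 * 0.7 = 64.26
Formula: A = sum(Si * alpha_i)
A = 9.842 + 54.578 + 64.26
A = 128.68

128.68 sabins


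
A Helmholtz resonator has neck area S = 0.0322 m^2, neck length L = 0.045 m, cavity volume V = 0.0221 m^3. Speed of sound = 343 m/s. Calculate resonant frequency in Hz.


Given values:
  S = 0.0322 m^2, L = 0.045 m, V = 0.0221 m^3, c = 343 m/s
Formula: f = (c / (2*pi)) * sqrt(S / (V * L))
Compute V * L = 0.0221 * 0.045 = 0.0009945
Compute S / (V * L) = 0.0322 / 0.0009945 = 32.3781
Compute sqrt(32.3781) = 5.690176
Compute c / (2*pi) = 343 / 6.283185 = 54.590148
f = 54.590148 * 5.690176 = 310.63

310.63 Hz


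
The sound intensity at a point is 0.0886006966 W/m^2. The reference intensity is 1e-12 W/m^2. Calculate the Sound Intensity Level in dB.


Given values:
  I = 0.0886006966 W/m^2
  I_ref = 1e-12 W/m^2
Formula: SIL = 10 * log10(I / I_ref)
Compute ratio: I / I_ref = 88600696600
Compute log10: log10(88600696600) = 10.947437
Multiply: SIL = 10 * 10.947437 = 109.47

109.47 dB


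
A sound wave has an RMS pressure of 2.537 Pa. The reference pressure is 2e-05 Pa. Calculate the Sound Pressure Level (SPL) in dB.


Given values:
  p = 2.537 Pa
  p_ref = 2e-05 Pa
Formula: SPL = 20 * log10(p / p_ref)
Compute ratio: p / p_ref = 2.537 / 2e-05 = 126850
Compute log10: log10(126850) = 5.10329
Multiply: SPL = 20 * 5.10329 = 102.07

102.07 dB


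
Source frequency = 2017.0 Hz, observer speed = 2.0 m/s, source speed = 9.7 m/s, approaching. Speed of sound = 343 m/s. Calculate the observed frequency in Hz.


Given values:
  f_s = 2017.0 Hz, v_o = 2.0 m/s, v_s = 9.7 m/s
  Direction: approaching
Formula: f_o = f_s * (c + v_o) / (c - v_s)
Numerator: c + v_o = 343 + 2.0 = 345.0
Denominator: c - v_s = 343 - 9.7 = 333.3
f_o = 2017.0 * 345.0 / 333.3 = 2087.8

2087.8 Hz


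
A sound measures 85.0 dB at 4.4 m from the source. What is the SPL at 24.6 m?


Given values:
  SPL1 = 85.0 dB, r1 = 4.4 m, r2 = 24.6 m
Formula: SPL2 = SPL1 - 20 * log10(r2 / r1)
Compute ratio: r2 / r1 = 24.6 / 4.4 = 5.5909
Compute log10: log10(5.5909) = 0.747482
Compute drop: 20 * 0.747482 = 14.9496
SPL2 = 85.0 - 14.9496 = 70.05

70.05 dB


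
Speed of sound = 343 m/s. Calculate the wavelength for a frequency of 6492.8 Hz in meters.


Given values:
  c = 343 m/s, f = 6492.8 Hz
Formula: lambda = c / f
lambda = 343 / 6492.8
lambda = 0.0528

0.0528 m


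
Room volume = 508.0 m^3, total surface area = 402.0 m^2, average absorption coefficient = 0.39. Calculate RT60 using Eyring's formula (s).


Given values:
  V = 508.0 m^3, S = 402.0 m^2, alpha = 0.39
Formula: RT60 = 0.161 * V / (-S * ln(1 - alpha))
Compute ln(1 - 0.39) = ln(0.61) = -0.494296
Denominator: -402.0 * -0.494296 = 198.707
Numerator: 0.161 * 508.0 = 81.788
RT60 = 81.788 / 198.707 = 0.412

0.412 s


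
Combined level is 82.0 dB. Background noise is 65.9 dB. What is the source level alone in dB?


Given values:
  L_total = 82.0 dB, L_bg = 65.9 dB
Formula: L_source = 10 * log10(10^(L_total/10) - 10^(L_bg/10))
Convert to linear:
  10^(82.0/10) = 158489319.2461
  10^(65.9/10) = 3890451.4499
Difference: 158489319.2461 - 3890451.4499 = 154598867.7962
L_source = 10 * log10(154598867.7962) = 81.89

81.89 dB


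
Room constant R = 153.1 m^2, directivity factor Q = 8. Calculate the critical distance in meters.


Given values:
  R = 153.1 m^2, Q = 8
Formula: d_c = 0.141 * sqrt(Q * R)
Compute Q * R = 8 * 153.1 = 1224.8
Compute sqrt(1224.8) = 34.9971
d_c = 0.141 * 34.9971 = 4.935

4.935 m


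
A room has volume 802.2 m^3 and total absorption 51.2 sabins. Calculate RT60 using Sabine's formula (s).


Given values:
  V = 802.2 m^3
  A = 51.2 sabins
Formula: RT60 = 0.161 * V / A
Numerator: 0.161 * 802.2 = 129.1542
RT60 = 129.1542 / 51.2 = 2.523

2.523 s


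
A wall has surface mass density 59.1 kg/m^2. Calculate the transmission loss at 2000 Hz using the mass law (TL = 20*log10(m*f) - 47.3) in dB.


Given values:
  m = 59.1 kg/m^2, f = 2000 Hz
Formula: TL = 20 * log10(m * f) - 47.3
Compute m * f = 59.1 * 2000 = 118200.0
Compute log10(118200.0) = 5.072617
Compute 20 * 5.072617 = 101.4523
TL = 101.4523 - 47.3 = 54.15

54.15 dB


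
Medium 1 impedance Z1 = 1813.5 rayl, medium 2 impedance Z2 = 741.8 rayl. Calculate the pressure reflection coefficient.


Given values:
  Z1 = 1813.5 rayl, Z2 = 741.8 rayl
Formula: R = (Z2 - Z1) / (Z2 + Z1)
Numerator: Z2 - Z1 = 741.8 - 1813.5 = -1071.7
Denominator: Z2 + Z1 = 741.8 + 1813.5 = 2555.3
R = -1071.7 / 2555.3 = -0.4194

-0.4194


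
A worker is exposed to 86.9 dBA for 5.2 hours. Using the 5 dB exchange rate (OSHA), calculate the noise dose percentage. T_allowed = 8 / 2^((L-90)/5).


Given values:
  L = 86.9 dBA, T = 5.2 hours
Formula: T_allowed = 8 / 2^((L - 90) / 5)
Compute exponent: (86.9 - 90) / 5 = -0.62
Compute 2^(-0.62) = 0.650671
T_allowed = 8 / 0.650671 = 12.295 hours
Dose = (T / T_allowed) * 100
Dose = (5.2 / 12.295) * 100 = 42.29

42.29 %


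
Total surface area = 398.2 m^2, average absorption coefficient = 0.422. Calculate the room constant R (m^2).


Given values:
  S = 398.2 m^2, alpha = 0.422
Formula: R = S * alpha / (1 - alpha)
Numerator: 398.2 * 0.422 = 168.0404
Denominator: 1 - 0.422 = 0.578
R = 168.0404 / 0.578 = 290.73

290.73 m^2


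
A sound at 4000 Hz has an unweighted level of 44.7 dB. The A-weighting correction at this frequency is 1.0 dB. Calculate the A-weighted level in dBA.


Given values:
  SPL = 44.7 dB
  A-weighting at 4000 Hz = 1.0 dB
Formula: L_A = SPL + A_weight
L_A = 44.7 + (1.0)
L_A = 45.7

45.7 dBA


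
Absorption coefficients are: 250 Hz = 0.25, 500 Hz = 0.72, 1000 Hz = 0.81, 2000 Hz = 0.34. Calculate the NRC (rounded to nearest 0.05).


Given values:
  a_250 = 0.25, a_500 = 0.72
  a_1000 = 0.81, a_2000 = 0.34
Formula: NRC = (a250 + a500 + a1000 + a2000) / 4
Sum = 0.25 + 0.72 + 0.81 + 0.34 = 2.12
NRC = 2.12 / 4 = 0.53
Rounded to nearest 0.05: 0.55

0.55


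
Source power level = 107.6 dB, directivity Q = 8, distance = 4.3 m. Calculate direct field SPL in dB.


Given values:
  Lw = 107.6 dB, Q = 8, r = 4.3 m
Formula: SPL = Lw + 10 * log10(Q / (4 * pi * r^2))
Compute 4 * pi * r^2 = 4 * pi * 4.3^2 = 232.3522
Compute Q / denom = 8 / 232.3522 = 0.03443049
Compute 10 * log10(0.03443049) = -14.6306
SPL = 107.6 + (-14.6306) = 92.97

92.97 dB


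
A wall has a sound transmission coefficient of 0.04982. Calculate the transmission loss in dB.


Given values:
  tau = 0.04982
Formula: TL = 10 * log10(1 / tau)
Compute 1 / tau = 1 / 0.04982 = 20.0723
Compute log10(20.0723) = 1.302597
TL = 10 * 1.302597 = 13.03

13.03 dB


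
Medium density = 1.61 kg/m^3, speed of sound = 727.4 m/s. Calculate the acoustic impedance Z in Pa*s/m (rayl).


Given values:
  rho = 1.61 kg/m^3
  c = 727.4 m/s
Formula: Z = rho * c
Z = 1.61 * 727.4
Z = 1171.11

1171.11 rayl


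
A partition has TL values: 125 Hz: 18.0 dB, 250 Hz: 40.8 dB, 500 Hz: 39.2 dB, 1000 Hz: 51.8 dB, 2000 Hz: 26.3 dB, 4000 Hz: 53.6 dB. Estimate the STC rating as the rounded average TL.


Given TL values at each frequency:
  125 Hz: 18.0 dB
  250 Hz: 40.8 dB
  500 Hz: 39.2 dB
  1000 Hz: 51.8 dB
  2000 Hz: 26.3 dB
  4000 Hz: 53.6 dB
Formula: STC ~ round(average of TL values)
Sum = 18.0 + 40.8 + 39.2 + 51.8 + 26.3 + 53.6 = 229.7
Average = 229.7 / 6 = 38.28
Rounded: 38

38


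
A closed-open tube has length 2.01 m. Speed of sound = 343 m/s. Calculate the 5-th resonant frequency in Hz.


Given values:
  Tube type: closed-open, L = 2.01 m, c = 343 m/s, n = 5
Formula: f_n = (2n - 1) * c / (4 * L)
Compute 2n - 1 = 2*5 - 1 = 9
Compute 4 * L = 4 * 2.01 = 8.04
f = 9 * 343 / 8.04
f = 383.96

383.96 Hz


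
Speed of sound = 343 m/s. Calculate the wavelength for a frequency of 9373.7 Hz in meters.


Given values:
  c = 343 m/s, f = 9373.7 Hz
Formula: lambda = c / f
lambda = 343 / 9373.7
lambda = 0.0366

0.0366 m


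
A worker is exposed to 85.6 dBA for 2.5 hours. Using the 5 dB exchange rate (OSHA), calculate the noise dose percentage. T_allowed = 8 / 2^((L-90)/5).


Given values:
  L = 85.6 dBA, T = 2.5 hours
Formula: T_allowed = 8 / 2^((L - 90) / 5)
Compute exponent: (85.6 - 90) / 5 = -0.88
Compute 2^(-0.88) = 0.543367
T_allowed = 8 / 0.543367 = 14.723014 hours
Dose = (T / T_allowed) * 100
Dose = (2.5 / 14.723014) * 100 = 16.98

16.98 %


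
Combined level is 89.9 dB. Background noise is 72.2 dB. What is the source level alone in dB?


Given values:
  L_total = 89.9 dB, L_bg = 72.2 dB
Formula: L_source = 10 * log10(10^(L_total/10) - 10^(L_bg/10))
Convert to linear:
  10^(89.9/10) = 977237220.9558
  10^(72.2/10) = 16595869.0744
Difference: 977237220.9558 - 16595869.0744 = 960641351.8814
L_source = 10 * log10(960641351.8814) = 89.83

89.83 dB


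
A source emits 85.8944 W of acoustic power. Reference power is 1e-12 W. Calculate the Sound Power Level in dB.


Given values:
  W = 85.8944 W
  W_ref = 1e-12 W
Formula: SWL = 10 * log10(W / W_ref)
Compute ratio: W / W_ref = 85894400000000
Compute log10: log10(85894400000000) = 13.933965
Multiply: SWL = 10 * 13.933965 = 139.34

139.34 dB


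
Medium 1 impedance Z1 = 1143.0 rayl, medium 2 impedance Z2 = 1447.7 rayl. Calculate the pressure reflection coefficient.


Given values:
  Z1 = 1143.0 rayl, Z2 = 1447.7 rayl
Formula: R = (Z2 - Z1) / (Z2 + Z1)
Numerator: Z2 - Z1 = 1447.7 - 1143.0 = 304.7
Denominator: Z2 + Z1 = 1447.7 + 1143.0 = 2590.7
R = 304.7 / 2590.7 = 0.1176

0.1176


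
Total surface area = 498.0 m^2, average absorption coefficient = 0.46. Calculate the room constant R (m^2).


Given values:
  S = 498.0 m^2, alpha = 0.46
Formula: R = S * alpha / (1 - alpha)
Numerator: 498.0 * 0.46 = 229.08
Denominator: 1 - 0.46 = 0.54
R = 229.08 / 0.54 = 424.22

424.22 m^2


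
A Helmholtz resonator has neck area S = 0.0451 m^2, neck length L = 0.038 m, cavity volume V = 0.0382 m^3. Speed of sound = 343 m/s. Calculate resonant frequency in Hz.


Given values:
  S = 0.0451 m^2, L = 0.038 m, V = 0.0382 m^3, c = 343 m/s
Formula: f = (c / (2*pi)) * sqrt(S / (V * L))
Compute V * L = 0.0382 * 0.038 = 0.0014516
Compute S / (V * L) = 0.0451 / 0.0014516 = 31.0692
Compute sqrt(31.0692) = 5.573975
Compute c / (2*pi) = 343 / 6.283185 = 54.590148
f = 54.590148 * 5.573975 = 304.28

304.28 Hz


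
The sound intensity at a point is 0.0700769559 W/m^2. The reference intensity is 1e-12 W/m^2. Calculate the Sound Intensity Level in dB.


Given values:
  I = 0.0700769559 W/m^2
  I_ref = 1e-12 W/m^2
Formula: SIL = 10 * log10(I / I_ref)
Compute ratio: I / I_ref = 70076955900
Compute log10: log10(70076955900) = 10.845575
Multiply: SIL = 10 * 10.845575 = 108.46

108.46 dB


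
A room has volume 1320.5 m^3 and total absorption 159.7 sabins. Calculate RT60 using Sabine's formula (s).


Given values:
  V = 1320.5 m^3
  A = 159.7 sabins
Formula: RT60 = 0.161 * V / A
Numerator: 0.161 * 1320.5 = 212.6005
RT60 = 212.6005 / 159.7 = 1.331

1.331 s


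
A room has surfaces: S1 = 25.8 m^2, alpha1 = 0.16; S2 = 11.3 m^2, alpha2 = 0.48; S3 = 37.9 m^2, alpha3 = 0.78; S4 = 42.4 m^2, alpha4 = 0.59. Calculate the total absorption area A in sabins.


Given surfaces:
  Surface 1: 25.8 * 0.16 = 4.128
  Surface 2: 11.3 * 0.48 = 5.424
  Surface 3: 37.9 * 0.78 = 29.562
  Surface 4: 42.4 * 0.59 = 25.016
Formula: A = sum(Si * alpha_i)
A = 4.128 + 5.424 + 29.562 + 25.016
A = 64.13

64.13 sabins


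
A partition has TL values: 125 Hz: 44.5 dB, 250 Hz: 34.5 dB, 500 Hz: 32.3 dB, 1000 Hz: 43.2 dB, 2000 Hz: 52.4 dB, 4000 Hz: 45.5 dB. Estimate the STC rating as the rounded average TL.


Given TL values at each frequency:
  125 Hz: 44.5 dB
  250 Hz: 34.5 dB
  500 Hz: 32.3 dB
  1000 Hz: 43.2 dB
  2000 Hz: 52.4 dB
  4000 Hz: 45.5 dB
Formula: STC ~ round(average of TL values)
Sum = 44.5 + 34.5 + 32.3 + 43.2 + 52.4 + 45.5 = 252.4
Average = 252.4 / 6 = 42.07
Rounded: 42

42


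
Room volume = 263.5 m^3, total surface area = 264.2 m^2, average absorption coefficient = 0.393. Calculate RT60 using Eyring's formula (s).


Given values:
  V = 263.5 m^3, S = 264.2 m^2, alpha = 0.393
Formula: RT60 = 0.161 * V / (-S * ln(1 - alpha))
Compute ln(1 - 0.393) = ln(0.607) = -0.499226
Denominator: -264.2 * -0.499226 = 131.8955
Numerator: 0.161 * 263.5 = 42.4235
RT60 = 42.4235 / 131.8955 = 0.322

0.322 s


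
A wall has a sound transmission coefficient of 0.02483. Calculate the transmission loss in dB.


Given values:
  tau = 0.02483
Formula: TL = 10 * log10(1 / tau)
Compute 1 / tau = 1 / 0.02483 = 40.2739
Compute log10(40.2739) = 1.605024
TL = 10 * 1.605024 = 16.05

16.05 dB


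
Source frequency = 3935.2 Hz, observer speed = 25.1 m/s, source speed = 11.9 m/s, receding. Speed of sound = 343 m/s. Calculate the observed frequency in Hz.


Given values:
  f_s = 3935.2 Hz, v_o = 25.1 m/s, v_s = 11.9 m/s
  Direction: receding
Formula: f_o = f_s * (c - v_o) / (c + v_s)
Numerator: c - v_o = 343 - 25.1 = 317.9
Denominator: c + v_s = 343 + 11.9 = 354.9
f_o = 3935.2 * 317.9 / 354.9 = 3524.94

3524.94 Hz


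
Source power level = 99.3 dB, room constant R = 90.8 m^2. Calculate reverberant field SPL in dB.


Given values:
  Lw = 99.3 dB, R = 90.8 m^2
Formula: SPL = Lw + 10 * log10(4 / R)
Compute 4 / R = 4 / 90.8 = 0.044053
Compute 10 * log10(0.044053) = -13.5602
SPL = 99.3 + (-13.5602) = 85.74

85.74 dB


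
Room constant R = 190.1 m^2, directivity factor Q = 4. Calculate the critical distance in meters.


Given values:
  R = 190.1 m^2, Q = 4
Formula: d_c = 0.141 * sqrt(Q * R)
Compute Q * R = 4 * 190.1 = 760.4
Compute sqrt(760.4) = 27.5754
d_c = 0.141 * 27.5754 = 3.888

3.888 m


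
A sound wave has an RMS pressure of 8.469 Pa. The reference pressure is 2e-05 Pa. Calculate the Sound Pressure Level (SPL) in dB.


Given values:
  p = 8.469 Pa
  p_ref = 2e-05 Pa
Formula: SPL = 20 * log10(p / p_ref)
Compute ratio: p / p_ref = 8.469 / 2e-05 = 423450
Compute log10: log10(423450) = 5.626802
Multiply: SPL = 20 * 5.626802 = 112.54

112.54 dB


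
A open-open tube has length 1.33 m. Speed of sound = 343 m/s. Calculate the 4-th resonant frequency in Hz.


Given values:
  Tube type: open-open, L = 1.33 m, c = 343 m/s, n = 4
Formula: f_n = n * c / (2 * L)
Compute 2 * L = 2 * 1.33 = 2.66
f = 4 * 343 / 2.66
f = 515.79

515.79 Hz


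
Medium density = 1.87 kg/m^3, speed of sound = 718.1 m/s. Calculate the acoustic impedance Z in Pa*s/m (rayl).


Given values:
  rho = 1.87 kg/m^3
  c = 718.1 m/s
Formula: Z = rho * c
Z = 1.87 * 718.1
Z = 1342.85

1342.85 rayl


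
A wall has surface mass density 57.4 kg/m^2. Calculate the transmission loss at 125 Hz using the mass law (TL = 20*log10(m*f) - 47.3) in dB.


Given values:
  m = 57.4 kg/m^2, f = 125 Hz
Formula: TL = 20 * log10(m * f) - 47.3
Compute m * f = 57.4 * 125 = 7175.0
Compute log10(7175.0) = 3.855822
Compute 20 * 3.855822 = 77.1164
TL = 77.1164 - 47.3 = 29.82

29.82 dB


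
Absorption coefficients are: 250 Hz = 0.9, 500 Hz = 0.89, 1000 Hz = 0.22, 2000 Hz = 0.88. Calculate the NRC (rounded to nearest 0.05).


Given values:
  a_250 = 0.9, a_500 = 0.89
  a_1000 = 0.22, a_2000 = 0.88
Formula: NRC = (a250 + a500 + a1000 + a2000) / 4
Sum = 0.9 + 0.89 + 0.22 + 0.88 = 2.89
NRC = 2.89 / 4 = 0.7225
Rounded to nearest 0.05: 0.7

0.7


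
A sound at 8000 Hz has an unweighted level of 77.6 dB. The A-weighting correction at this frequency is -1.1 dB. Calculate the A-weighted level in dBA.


Given values:
  SPL = 77.6 dB
  A-weighting at 8000 Hz = -1.1 dB
Formula: L_A = SPL + A_weight
L_A = 77.6 + (-1.1)
L_A = 76.5

76.5 dBA


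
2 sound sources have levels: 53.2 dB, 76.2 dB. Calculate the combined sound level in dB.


Formula: L_total = 10 * log10( sum(10^(Li/10)) )
  Source 1: 10^(53.2/10) = 208929.6131
  Source 2: 10^(76.2/10) = 41686938.347
Sum of linear values = 41895867.9601
L_total = 10 * log10(41895867.9601) = 76.22

76.22 dB


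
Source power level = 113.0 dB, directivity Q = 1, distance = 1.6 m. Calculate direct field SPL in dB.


Given values:
  Lw = 113.0 dB, Q = 1, r = 1.6 m
Formula: SPL = Lw + 10 * log10(Q / (4 * pi * r^2))
Compute 4 * pi * r^2 = 4 * pi * 1.6^2 = 32.1699
Compute Q / denom = 1 / 32.1699 = 0.03108496
Compute 10 * log10(0.03108496) = -15.0745
SPL = 113.0 + (-15.0745) = 97.93

97.93 dB


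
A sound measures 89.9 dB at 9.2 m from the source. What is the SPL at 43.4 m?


Given values:
  SPL1 = 89.9 dB, r1 = 9.2 m, r2 = 43.4 m
Formula: SPL2 = SPL1 - 20 * log10(r2 / r1)
Compute ratio: r2 / r1 = 43.4 / 9.2 = 4.7174
Compute log10: log10(4.7174) = 0.673703
Compute drop: 20 * 0.673703 = 13.4741
SPL2 = 89.9 - 13.4741 = 76.43

76.43 dB


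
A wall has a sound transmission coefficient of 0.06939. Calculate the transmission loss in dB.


Given values:
  tau = 0.06939
Formula: TL = 10 * log10(1 / tau)
Compute 1 / tau = 1 / 0.06939 = 14.4113
Compute log10(14.4113) = 1.158703
TL = 10 * 1.158703 = 11.59

11.59 dB


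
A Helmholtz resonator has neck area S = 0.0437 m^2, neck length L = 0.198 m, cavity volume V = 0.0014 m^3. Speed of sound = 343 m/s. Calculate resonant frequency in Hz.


Given values:
  S = 0.0437 m^2, L = 0.198 m, V = 0.0014 m^3, c = 343 m/s
Formula: f = (c / (2*pi)) * sqrt(S / (V * L))
Compute V * L = 0.0014 * 0.198 = 0.0002772
Compute S / (V * L) = 0.0437 / 0.0002772 = 157.6479
Compute sqrt(157.6479) = 12.555791
Compute c / (2*pi) = 343 / 6.283185 = 54.590148
f = 54.590148 * 12.555791 = 685.42

685.42 Hz


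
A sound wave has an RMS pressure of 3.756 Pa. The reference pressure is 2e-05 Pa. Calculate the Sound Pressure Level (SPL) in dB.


Given values:
  p = 3.756 Pa
  p_ref = 2e-05 Pa
Formula: SPL = 20 * log10(p / p_ref)
Compute ratio: p / p_ref = 3.756 / 2e-05 = 187800
Compute log10: log10(187800) = 5.273696
Multiply: SPL = 20 * 5.273696 = 105.47

105.47 dB


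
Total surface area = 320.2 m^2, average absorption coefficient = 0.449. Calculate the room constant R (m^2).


Given values:
  S = 320.2 m^2, alpha = 0.449
Formula: R = S * alpha / (1 - alpha)
Numerator: 320.2 * 0.449 = 143.7698
Denominator: 1 - 0.449 = 0.551
R = 143.7698 / 0.551 = 260.93

260.93 m^2


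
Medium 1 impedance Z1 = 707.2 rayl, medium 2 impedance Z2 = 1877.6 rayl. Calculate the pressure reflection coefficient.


Given values:
  Z1 = 707.2 rayl, Z2 = 1877.6 rayl
Formula: R = (Z2 - Z1) / (Z2 + Z1)
Numerator: Z2 - Z1 = 1877.6 - 707.2 = 1170.4
Denominator: Z2 + Z1 = 1877.6 + 707.2 = 2584.8
R = 1170.4 / 2584.8 = 0.4528

0.4528


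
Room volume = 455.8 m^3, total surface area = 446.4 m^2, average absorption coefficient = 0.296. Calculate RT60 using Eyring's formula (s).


Given values:
  V = 455.8 m^3, S = 446.4 m^2, alpha = 0.296
Formula: RT60 = 0.161 * V / (-S * ln(1 - alpha))
Compute ln(1 - 0.296) = ln(0.704) = -0.350977
Denominator: -446.4 * -0.350977 = 156.6761
Numerator: 0.161 * 455.8 = 73.3838
RT60 = 73.3838 / 156.6761 = 0.468

0.468 s


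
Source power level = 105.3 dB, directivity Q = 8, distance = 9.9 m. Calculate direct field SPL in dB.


Given values:
  Lw = 105.3 dB, Q = 8, r = 9.9 m
Formula: SPL = Lw + 10 * log10(Q / (4 * pi * r^2))
Compute 4 * pi * r^2 = 4 * pi * 9.9^2 = 1231.63
Compute Q / denom = 8 / 1231.63 = 0.00649546
Compute 10 * log10(0.00649546) = -21.8739
SPL = 105.3 + (-21.8739) = 83.43

83.43 dB


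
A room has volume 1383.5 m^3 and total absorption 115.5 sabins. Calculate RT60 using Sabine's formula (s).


Given values:
  V = 1383.5 m^3
  A = 115.5 sabins
Formula: RT60 = 0.161 * V / A
Numerator: 0.161 * 1383.5 = 222.7435
RT60 = 222.7435 / 115.5 = 1.929

1.929 s


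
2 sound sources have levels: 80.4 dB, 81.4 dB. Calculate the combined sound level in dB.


Formula: L_total = 10 * log10( sum(10^(Li/10)) )
  Source 1: 10^(80.4/10) = 109647819.6143
  Source 2: 10^(81.4/10) = 138038426.4603
Sum of linear values = 247686246.0746
L_total = 10 * log10(247686246.0746) = 83.94

83.94 dB


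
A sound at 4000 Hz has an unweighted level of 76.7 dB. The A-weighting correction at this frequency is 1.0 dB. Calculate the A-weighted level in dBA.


Given values:
  SPL = 76.7 dB
  A-weighting at 4000 Hz = 1.0 dB
Formula: L_A = SPL + A_weight
L_A = 76.7 + (1.0)
L_A = 77.7

77.7 dBA


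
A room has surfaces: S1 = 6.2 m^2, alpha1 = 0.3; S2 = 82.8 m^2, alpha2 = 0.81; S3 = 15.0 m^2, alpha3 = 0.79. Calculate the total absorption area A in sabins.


Given surfaces:
  Surface 1: 6.2 * 0.3 = 1.86
  Surface 2: 82.8 * 0.81 = 67.068
  Surface 3: 15.0 * 0.79 = 11.85
Formula: A = sum(Si * alpha_i)
A = 1.86 + 67.068 + 11.85
A = 80.78

80.78 sabins


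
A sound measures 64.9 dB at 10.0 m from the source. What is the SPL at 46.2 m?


Given values:
  SPL1 = 64.9 dB, r1 = 10.0 m, r2 = 46.2 m
Formula: SPL2 = SPL1 - 20 * log10(r2 / r1)
Compute ratio: r2 / r1 = 46.2 / 10.0 = 4.62
Compute log10: log10(4.62) = 0.664642
Compute drop: 20 * 0.664642 = 13.2928
SPL2 = 64.9 - 13.2928 = 51.61

51.61 dB


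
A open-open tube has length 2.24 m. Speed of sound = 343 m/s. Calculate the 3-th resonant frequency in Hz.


Given values:
  Tube type: open-open, L = 2.24 m, c = 343 m/s, n = 3
Formula: f_n = n * c / (2 * L)
Compute 2 * L = 2 * 2.24 = 4.48
f = 3 * 343 / 4.48
f = 229.69

229.69 Hz


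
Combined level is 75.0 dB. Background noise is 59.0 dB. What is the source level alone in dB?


Given values:
  L_total = 75.0 dB, L_bg = 59.0 dB
Formula: L_source = 10 * log10(10^(L_total/10) - 10^(L_bg/10))
Convert to linear:
  10^(75.0/10) = 31622776.6017
  10^(59.0/10) = 794328.2347
Difference: 31622776.6017 - 794328.2347 = 30828448.367
L_source = 10 * log10(30828448.367) = 74.89

74.89 dB


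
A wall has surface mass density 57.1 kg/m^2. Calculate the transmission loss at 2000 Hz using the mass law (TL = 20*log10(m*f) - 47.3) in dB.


Given values:
  m = 57.1 kg/m^2, f = 2000 Hz
Formula: TL = 20 * log10(m * f) - 47.3
Compute m * f = 57.1 * 2000 = 114200.0
Compute log10(114200.0) = 5.057666
Compute 20 * 5.057666 = 101.1533
TL = 101.1533 - 47.3 = 53.85

53.85 dB


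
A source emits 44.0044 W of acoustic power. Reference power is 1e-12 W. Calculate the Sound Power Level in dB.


Given values:
  W = 44.0044 W
  W_ref = 1e-12 W
Formula: SWL = 10 * log10(W / W_ref)
Compute ratio: W / W_ref = 44004400000000
Compute log10: log10(44004400000000) = 13.643496
Multiply: SWL = 10 * 13.643496 = 136.43

136.43 dB


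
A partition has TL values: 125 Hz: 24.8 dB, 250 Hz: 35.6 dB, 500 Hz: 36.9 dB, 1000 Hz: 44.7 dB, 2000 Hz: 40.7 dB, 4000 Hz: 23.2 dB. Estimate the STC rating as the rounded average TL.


Given TL values at each frequency:
  125 Hz: 24.8 dB
  250 Hz: 35.6 dB
  500 Hz: 36.9 dB
  1000 Hz: 44.7 dB
  2000 Hz: 40.7 dB
  4000 Hz: 23.2 dB
Formula: STC ~ round(average of TL values)
Sum = 24.8 + 35.6 + 36.9 + 44.7 + 40.7 + 23.2 = 205.9
Average = 205.9 / 6 = 34.32
Rounded: 34

34


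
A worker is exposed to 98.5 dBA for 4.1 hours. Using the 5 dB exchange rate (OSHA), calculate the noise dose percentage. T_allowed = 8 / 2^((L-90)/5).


Given values:
  L = 98.5 dBA, T = 4.1 hours
Formula: T_allowed = 8 / 2^((L - 90) / 5)
Compute exponent: (98.5 - 90) / 5 = 1.7
Compute 2^(1.7) = 3.24901
T_allowed = 8 / 3.24901 = 2.462289 hours
Dose = (T / T_allowed) * 100
Dose = (4.1 / 2.462289) * 100 = 166.51

166.51 %


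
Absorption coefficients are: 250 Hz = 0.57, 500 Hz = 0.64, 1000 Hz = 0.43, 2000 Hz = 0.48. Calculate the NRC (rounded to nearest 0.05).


Given values:
  a_250 = 0.57, a_500 = 0.64
  a_1000 = 0.43, a_2000 = 0.48
Formula: NRC = (a250 + a500 + a1000 + a2000) / 4
Sum = 0.57 + 0.64 + 0.43 + 0.48 = 2.12
NRC = 2.12 / 4 = 0.53
Rounded to nearest 0.05: 0.55

0.55


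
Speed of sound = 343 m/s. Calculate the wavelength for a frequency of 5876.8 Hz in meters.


Given values:
  c = 343 m/s, f = 5876.8 Hz
Formula: lambda = c / f
lambda = 343 / 5876.8
lambda = 0.0584

0.0584 m


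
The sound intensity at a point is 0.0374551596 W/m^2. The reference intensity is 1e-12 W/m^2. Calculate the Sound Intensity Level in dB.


Given values:
  I = 0.0374551596 W/m^2
  I_ref = 1e-12 W/m^2
Formula: SIL = 10 * log10(I / I_ref)
Compute ratio: I / I_ref = 37455159600
Compute log10: log10(37455159600) = 10.573512
Multiply: SIL = 10 * 10.573512 = 105.74

105.74 dB


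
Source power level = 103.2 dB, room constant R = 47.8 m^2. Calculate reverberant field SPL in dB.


Given values:
  Lw = 103.2 dB, R = 47.8 m^2
Formula: SPL = Lw + 10 * log10(4 / R)
Compute 4 / R = 4 / 47.8 = 0.083682
Compute 10 * log10(0.083682) = -10.7737
SPL = 103.2 + (-10.7737) = 92.43

92.43 dB


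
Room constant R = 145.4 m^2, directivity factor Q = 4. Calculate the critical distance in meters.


Given values:
  R = 145.4 m^2, Q = 4
Formula: d_c = 0.141 * sqrt(Q * R)
Compute Q * R = 4 * 145.4 = 581.6
Compute sqrt(581.6) = 24.1164
d_c = 0.141 * 24.1164 = 3.4

3.4 m


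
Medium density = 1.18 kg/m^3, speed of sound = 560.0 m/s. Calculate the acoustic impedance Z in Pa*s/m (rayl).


Given values:
  rho = 1.18 kg/m^3
  c = 560.0 m/s
Formula: Z = rho * c
Z = 1.18 * 560.0
Z = 660.8

660.8 rayl


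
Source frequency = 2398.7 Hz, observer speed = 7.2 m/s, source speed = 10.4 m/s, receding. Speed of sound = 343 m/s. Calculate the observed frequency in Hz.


Given values:
  f_s = 2398.7 Hz, v_o = 7.2 m/s, v_s = 10.4 m/s
  Direction: receding
Formula: f_o = f_s * (c - v_o) / (c + v_s)
Numerator: c - v_o = 343 - 7.2 = 335.8
Denominator: c + v_s = 343 + 10.4 = 353.4
f_o = 2398.7 * 335.8 / 353.4 = 2279.24

2279.24 Hz


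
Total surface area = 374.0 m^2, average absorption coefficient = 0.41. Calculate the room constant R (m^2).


Given values:
  S = 374.0 m^2, alpha = 0.41
Formula: R = S * alpha / (1 - alpha)
Numerator: 374.0 * 0.41 = 153.34
Denominator: 1 - 0.41 = 0.59
R = 153.34 / 0.59 = 259.9

259.9 m^2


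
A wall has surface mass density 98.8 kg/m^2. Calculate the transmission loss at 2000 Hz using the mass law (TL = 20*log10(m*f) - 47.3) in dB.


Given values:
  m = 98.8 kg/m^2, f = 2000 Hz
Formula: TL = 20 * log10(m * f) - 47.3
Compute m * f = 98.8 * 2000 = 197600.0
Compute log10(197600.0) = 5.295787
Compute 20 * 5.295787 = 105.9157
TL = 105.9157 - 47.3 = 58.62

58.62 dB


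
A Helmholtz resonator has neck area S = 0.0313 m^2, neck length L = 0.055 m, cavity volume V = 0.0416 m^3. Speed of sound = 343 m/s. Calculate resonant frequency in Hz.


Given values:
  S = 0.0313 m^2, L = 0.055 m, V = 0.0416 m^3, c = 343 m/s
Formula: f = (c / (2*pi)) * sqrt(S / (V * L))
Compute V * L = 0.0416 * 0.055 = 0.002288
Compute S / (V * L) = 0.0313 / 0.002288 = 13.6801
Compute sqrt(13.6801) = 3.698662
Compute c / (2*pi) = 343 / 6.283185 = 54.590148
f = 54.590148 * 3.698662 = 201.91

201.91 Hz


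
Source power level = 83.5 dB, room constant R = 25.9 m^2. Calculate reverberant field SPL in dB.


Given values:
  Lw = 83.5 dB, R = 25.9 m^2
Formula: SPL = Lw + 10 * log10(4 / R)
Compute 4 / R = 4 / 25.9 = 0.15444
Compute 10 * log10(0.15444) = -8.1124
SPL = 83.5 + (-8.1124) = 75.39

75.39 dB


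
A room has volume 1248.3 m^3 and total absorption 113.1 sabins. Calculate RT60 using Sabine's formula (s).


Given values:
  V = 1248.3 m^3
  A = 113.1 sabins
Formula: RT60 = 0.161 * V / A
Numerator: 0.161 * 1248.3 = 200.9763
RT60 = 200.9763 / 113.1 = 1.777

1.777 s


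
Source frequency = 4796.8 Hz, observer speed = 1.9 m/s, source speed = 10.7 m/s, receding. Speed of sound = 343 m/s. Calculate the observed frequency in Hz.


Given values:
  f_s = 4796.8 Hz, v_o = 1.9 m/s, v_s = 10.7 m/s
  Direction: receding
Formula: f_o = f_s * (c - v_o) / (c + v_s)
Numerator: c - v_o = 343 - 1.9 = 341.1
Denominator: c + v_s = 343 + 10.7 = 353.7
f_o = 4796.8 * 341.1 / 353.7 = 4625.92

4625.92 Hz


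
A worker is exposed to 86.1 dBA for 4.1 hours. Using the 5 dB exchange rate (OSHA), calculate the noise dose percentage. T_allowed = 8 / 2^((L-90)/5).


Given values:
  L = 86.1 dBA, T = 4.1 hours
Formula: T_allowed = 8 / 2^((L - 90) / 5)
Compute exponent: (86.1 - 90) / 5 = -0.78
Compute 2^(-0.78) = 0.582367
T_allowed = 8 / 0.582367 = 13.737042 hours
Dose = (T / T_allowed) * 100
Dose = (4.1 / 13.737042) * 100 = 29.85

29.85 %


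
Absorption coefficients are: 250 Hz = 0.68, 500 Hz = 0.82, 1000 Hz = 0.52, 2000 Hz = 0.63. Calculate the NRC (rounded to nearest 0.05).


Given values:
  a_250 = 0.68, a_500 = 0.82
  a_1000 = 0.52, a_2000 = 0.63
Formula: NRC = (a250 + a500 + a1000 + a2000) / 4
Sum = 0.68 + 0.82 + 0.52 + 0.63 = 2.65
NRC = 2.65 / 4 = 0.6625
Rounded to nearest 0.05: 0.65

0.65


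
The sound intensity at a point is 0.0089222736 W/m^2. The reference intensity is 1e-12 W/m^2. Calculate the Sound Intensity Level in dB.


Given values:
  I = 0.0089222736 W/m^2
  I_ref = 1e-12 W/m^2
Formula: SIL = 10 * log10(I / I_ref)
Compute ratio: I / I_ref = 8922273600
Compute log10: log10(8922273600) = 9.950476
Multiply: SIL = 10 * 9.950476 = 99.5

99.5 dB


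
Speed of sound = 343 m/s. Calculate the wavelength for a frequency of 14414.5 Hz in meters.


Given values:
  c = 343 m/s, f = 14414.5 Hz
Formula: lambda = c / f
lambda = 343 / 14414.5
lambda = 0.0238

0.0238 m


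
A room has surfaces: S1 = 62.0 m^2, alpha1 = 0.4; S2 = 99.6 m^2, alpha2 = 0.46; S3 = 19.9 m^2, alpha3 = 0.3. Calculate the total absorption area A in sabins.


Given surfaces:
  Surface 1: 62.0 * 0.4 = 24.8
  Surface 2: 99.6 * 0.46 = 45.816
  Surface 3: 19.9 * 0.3 = 5.97
Formula: A = sum(Si * alpha_i)
A = 24.8 + 45.816 + 5.97
A = 76.59

76.59 sabins


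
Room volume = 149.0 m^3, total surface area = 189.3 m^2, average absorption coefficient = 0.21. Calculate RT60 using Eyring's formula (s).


Given values:
  V = 149.0 m^3, S = 189.3 m^2, alpha = 0.21
Formula: RT60 = 0.161 * V / (-S * ln(1 - alpha))
Compute ln(1 - 0.21) = ln(0.79) = -0.235722
Denominator: -189.3 * -0.235722 = 44.6222
Numerator: 0.161 * 149.0 = 23.989
RT60 = 23.989 / 44.6222 = 0.538

0.538 s


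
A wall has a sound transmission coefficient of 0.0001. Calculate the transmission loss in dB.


Given values:
  tau = 0.0001
Formula: TL = 10 * log10(1 / tau)
Compute 1 / tau = 1 / 0.0001 = 10000.0
Compute log10(10000.0) = 4.0
TL = 10 * 4.0 = 40.0

40.0 dB


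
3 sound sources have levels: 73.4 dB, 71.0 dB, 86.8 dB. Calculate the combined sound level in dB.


Formula: L_total = 10 * log10( sum(10^(Li/10)) )
  Source 1: 10^(73.4/10) = 21877616.2395
  Source 2: 10^(71.0/10) = 12589254.1179
  Source 3: 10^(86.8/10) = 478630092.3226
Sum of linear values = 513096962.68
L_total = 10 * log10(513096962.68) = 87.1

87.1 dB


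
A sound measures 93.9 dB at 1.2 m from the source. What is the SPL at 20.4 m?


Given values:
  SPL1 = 93.9 dB, r1 = 1.2 m, r2 = 20.4 m
Formula: SPL2 = SPL1 - 20 * log10(r2 / r1)
Compute ratio: r2 / r1 = 20.4 / 1.2 = 17.0
Compute log10: log10(17.0) = 1.230449
Compute drop: 20 * 1.230449 = 24.609
SPL2 = 93.9 - 24.609 = 69.29

69.29 dB


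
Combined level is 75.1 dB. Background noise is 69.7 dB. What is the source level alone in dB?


Given values:
  L_total = 75.1 dB, L_bg = 69.7 dB
Formula: L_source = 10 * log10(10^(L_total/10) - 10^(L_bg/10))
Convert to linear:
  10^(75.1/10) = 32359365.693
  10^(69.7/10) = 9332543.008
Difference: 32359365.693 - 9332543.008 = 23026822.685
L_source = 10 * log10(23026822.685) = 73.62

73.62 dB
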